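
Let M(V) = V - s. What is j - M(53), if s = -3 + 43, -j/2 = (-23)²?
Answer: -1071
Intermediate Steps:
j = -1058 (j = -2*(-23)² = -2*529 = -1058)
s = 40
M(V) = -40 + V (M(V) = V - 1*40 = V - 40 = -40 + V)
j - M(53) = -1058 - (-40 + 53) = -1058 - 1*13 = -1058 - 13 = -1071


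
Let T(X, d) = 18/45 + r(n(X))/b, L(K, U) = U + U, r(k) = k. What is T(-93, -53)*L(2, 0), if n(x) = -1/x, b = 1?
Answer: 0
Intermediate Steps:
L(K, U) = 2*U
T(X, d) = ⅖ - 1/X (T(X, d) = 18/45 - 1/X/1 = 18*(1/45) - 1/X*1 = ⅖ - 1/X)
T(-93, -53)*L(2, 0) = (⅖ - 1/(-93))*(2*0) = (⅖ - 1*(-1/93))*0 = (⅖ + 1/93)*0 = (191/465)*0 = 0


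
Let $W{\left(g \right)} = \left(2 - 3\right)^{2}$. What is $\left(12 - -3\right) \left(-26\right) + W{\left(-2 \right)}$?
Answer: $-389$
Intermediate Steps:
$W{\left(g \right)} = 1$ ($W{\left(g \right)} = \left(-1\right)^{2} = 1$)
$\left(12 - -3\right) \left(-26\right) + W{\left(-2 \right)} = \left(12 - -3\right) \left(-26\right) + 1 = \left(12 + 3\right) \left(-26\right) + 1 = 15 \left(-26\right) + 1 = -390 + 1 = -389$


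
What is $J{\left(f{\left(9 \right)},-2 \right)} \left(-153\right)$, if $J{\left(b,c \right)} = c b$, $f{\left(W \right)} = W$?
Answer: $2754$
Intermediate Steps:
$J{\left(b,c \right)} = b c$
$J{\left(f{\left(9 \right)},-2 \right)} \left(-153\right) = 9 \left(-2\right) \left(-153\right) = \left(-18\right) \left(-153\right) = 2754$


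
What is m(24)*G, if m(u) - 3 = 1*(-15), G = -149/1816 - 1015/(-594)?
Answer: -877367/44946 ≈ -19.520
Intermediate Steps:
G = 877367/539352 (G = -149*1/1816 - 1015*(-1/594) = -149/1816 + 1015/594 = 877367/539352 ≈ 1.6267)
m(u) = -12 (m(u) = 3 + 1*(-15) = 3 - 15 = -12)
m(24)*G = -12*877367/539352 = -877367/44946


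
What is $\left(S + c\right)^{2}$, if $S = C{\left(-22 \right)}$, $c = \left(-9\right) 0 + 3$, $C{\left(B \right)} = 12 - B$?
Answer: $1369$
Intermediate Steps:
$c = 3$ ($c = 0 + 3 = 3$)
$S = 34$ ($S = 12 - -22 = 12 + 22 = 34$)
$\left(S + c\right)^{2} = \left(34 + 3\right)^{2} = 37^{2} = 1369$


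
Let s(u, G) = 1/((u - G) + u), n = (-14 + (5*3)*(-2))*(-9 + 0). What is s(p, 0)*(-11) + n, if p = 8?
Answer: 6325/16 ≈ 395.31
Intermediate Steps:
n = 396 (n = (-14 + 15*(-2))*(-9) = (-14 - 30)*(-9) = -44*(-9) = 396)
s(u, G) = 1/(-G + 2*u)
s(p, 0)*(-11) + n = -11/(-1*0 + 2*8) + 396 = -11/(0 + 16) + 396 = -11/16 + 396 = 6325/16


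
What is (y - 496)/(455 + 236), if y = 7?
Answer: -489/691 ≈ -0.70767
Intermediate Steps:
(y - 496)/(455 + 236) = (7 - 496)/(455 + 236) = -489/691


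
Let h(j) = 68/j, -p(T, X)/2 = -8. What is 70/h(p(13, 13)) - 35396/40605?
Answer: 10767668/690285 ≈ 15.599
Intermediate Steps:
p(T, X) = 16 (p(T, X) = -2*(-8) = 16)
70/h(p(13, 13)) - 35396/40605 = 70/((68/16)) - 35396/40605 = 70/((68*(1/16))) - 35396*1/40605 = 70/(17/4) - 35396/40605 = 70*(4/17) - 35396/40605 = 280/17 - 35396/40605 = 10767668/690285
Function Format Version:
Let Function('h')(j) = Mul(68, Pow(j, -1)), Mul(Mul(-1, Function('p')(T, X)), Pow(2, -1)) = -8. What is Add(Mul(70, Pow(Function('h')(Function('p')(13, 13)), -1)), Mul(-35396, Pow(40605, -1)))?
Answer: Rational(10767668, 690285) ≈ 15.599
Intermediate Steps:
Function('p')(T, X) = 16 (Function('p')(T, X) = Mul(-2, -8) = 16)
Add(Mul(70, Pow(Function('h')(Function('p')(13, 13)), -1)), Mul(-35396, Pow(40605, -1))) = Add(Mul(70, Pow(Mul(68, Pow(16, -1)), -1)), Mul(-35396, Pow(40605, -1))) = Add(Mul(70, Pow(Mul(68, Rational(1, 16)), -1)), Mul(-35396, Rational(1, 40605))) = Add(Mul(70, Pow(Rational(17, 4), -1)), Rational(-35396, 40605)) = Add(Mul(70, Rational(4, 17)), Rational(-35396, 40605)) = Add(Rational(280, 17), Rational(-35396, 40605)) = Rational(10767668, 690285)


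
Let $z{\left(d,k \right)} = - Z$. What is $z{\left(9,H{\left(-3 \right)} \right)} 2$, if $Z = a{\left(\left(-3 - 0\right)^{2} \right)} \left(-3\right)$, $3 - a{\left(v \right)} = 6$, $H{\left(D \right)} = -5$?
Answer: $-18$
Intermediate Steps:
$a{\left(v \right)} = -3$ ($a{\left(v \right)} = 3 - 6 = -3$)
$Z = 9$ ($Z = \left(-3\right) \left(-3\right) = 9$)
$z{\left(d,k \right)} = -9$ ($z{\left(d,k \right)} = \left(-1\right) 9 = -9$)
$z{\left(9,H{\left(-3 \right)} \right)} 2 = \left(-9\right) 2 = -18$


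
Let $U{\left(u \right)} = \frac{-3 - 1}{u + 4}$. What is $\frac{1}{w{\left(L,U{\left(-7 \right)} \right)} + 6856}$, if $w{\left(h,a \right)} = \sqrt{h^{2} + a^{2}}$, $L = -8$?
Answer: $\frac{7713}{52880254} - \frac{3 \sqrt{37}}{105760508} \approx 0.00014569$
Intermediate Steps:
$U{\left(u \right)} = - \frac{4}{4 + u}$
$w{\left(h,a \right)} = \sqrt{a^{2} + h^{2}}$
$\frac{1}{w{\left(L,U{\left(-7 \right)} \right)} + 6856} = \frac{1}{\sqrt{\left(- \frac{4}{4 - 7}\right)^{2} + \left(-8\right)^{2}} + 6856} = \frac{1}{\sqrt{\left(- \frac{4}{-3}\right)^{2} + 64} + 6856} = \frac{1}{\sqrt{\left(\left(-4\right) \left(- \frac{1}{3}\right)\right)^{2} + 64} + 6856} = \frac{1}{\sqrt{\left(\frac{4}{3}\right)^{2} + 64} + 6856} = \frac{1}{\sqrt{\frac{16}{9} + 64} + 6856} = \frac{1}{\sqrt{\frac{592}{9}} + 6856} = \frac{1}{\frac{4 \sqrt{37}}{3} + 6856} = \frac{1}{6856 + \frac{4 \sqrt{37}}{3}}$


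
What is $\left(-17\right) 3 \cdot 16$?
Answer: $-816$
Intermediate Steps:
$\left(-17\right) 3 \cdot 16 = \left(-51\right) 16 = -816$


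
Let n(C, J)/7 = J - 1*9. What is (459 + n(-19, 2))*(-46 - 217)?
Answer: -107830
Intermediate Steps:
n(C, J) = -63 + 7*J (n(C, J) = 7*(J - 1*9) = 7*(J - 9) = 7*(-9 + J) = -63 + 7*J)
(459 + n(-19, 2))*(-46 - 217) = (459 + (-63 + 7*2))*(-46 - 217) = (459 + (-63 + 14))*(-263) = (459 - 49)*(-263) = 410*(-263) = -107830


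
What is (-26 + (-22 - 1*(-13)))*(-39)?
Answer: 1365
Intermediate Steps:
(-26 + (-22 - 1*(-13)))*(-39) = (-26 + (-22 + 13))*(-39) = (-26 - 9)*(-39) = -35*(-39) = 1365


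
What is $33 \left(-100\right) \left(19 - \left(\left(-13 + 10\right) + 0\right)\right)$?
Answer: $-72600$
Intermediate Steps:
$33 \left(-100\right) \left(19 - \left(\left(-13 + 10\right) + 0\right)\right) = - 3300 \left(19 - \left(-3 + 0\right)\right) = - 3300 \left(19 - -3\right) = - 3300 \left(19 + 3\right) = \left(-3300\right) 22 = -72600$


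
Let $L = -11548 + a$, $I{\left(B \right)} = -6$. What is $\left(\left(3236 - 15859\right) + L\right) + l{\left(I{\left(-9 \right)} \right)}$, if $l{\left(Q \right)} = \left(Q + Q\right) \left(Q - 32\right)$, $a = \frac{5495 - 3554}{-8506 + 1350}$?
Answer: $- \frac{169706481}{7156} \approx -23715.0$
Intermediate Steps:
$a = - \frac{1941}{7156}$ ($a = \frac{1941}{-7156} = 1941 \left(- \frac{1}{7156}\right) = - \frac{1941}{7156} \approx -0.27124$)
$l{\left(Q \right)} = 2 Q \left(-32 + Q\right)$
$L = - \frac{82639429}{7156}$ ($L = -11548 - \frac{1941}{7156} = - \frac{82639429}{7156} \approx -11548.0$)
$\left(\left(3236 - 15859\right) + L\right) + l{\left(I{\left(-9 \right)} \right)} = \left(\left(3236 - 15859\right) - \frac{82639429}{7156}\right) + 2 \left(-6\right) \left(-32 - 6\right) = \left(\left(3236 - 15859\right) - \frac{82639429}{7156}\right) + 2 \left(-6\right) \left(-38\right) = \left(-12623 - \frac{82639429}{7156}\right) + 456 = - \frac{172969617}{7156} + 456 = - \frac{169706481}{7156}$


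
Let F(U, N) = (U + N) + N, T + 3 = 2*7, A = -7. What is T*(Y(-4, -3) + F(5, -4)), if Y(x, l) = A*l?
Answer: 198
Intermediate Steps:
Y(x, l) = -7*l
T = 11 (T = -3 + 2*7 = -3 + 14 = 11)
F(U, N) = U + 2*N (F(U, N) = (N + U) + N = U + 2*N)
T*(Y(-4, -3) + F(5, -4)) = 11*(-7*(-3) + (5 + 2*(-4))) = 11*(21 + (5 - 8)) = 11*(21 - 3) = 11*18 = 198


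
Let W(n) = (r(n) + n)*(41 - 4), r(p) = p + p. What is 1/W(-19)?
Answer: -1/2109 ≈ -0.00047416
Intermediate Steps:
r(p) = 2*p
W(n) = 111*n (W(n) = (2*n + n)*(41 - 4) = (3*n)*37 = 111*n)
1/W(-19) = 1/(111*(-19)) = 1/(-2109) = -1/2109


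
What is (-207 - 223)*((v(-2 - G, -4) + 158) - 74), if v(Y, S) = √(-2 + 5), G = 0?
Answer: -36120 - 430*√3 ≈ -36865.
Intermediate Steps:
v(Y, S) = √3
(-207 - 223)*((v(-2 - G, -4) + 158) - 74) = (-207 - 223)*((√3 + 158) - 74) = -430*((158 + √3) - 74) = -430*(84 + √3) = -36120 - 430*√3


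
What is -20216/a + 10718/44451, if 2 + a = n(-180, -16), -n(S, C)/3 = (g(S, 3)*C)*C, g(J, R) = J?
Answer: 291506734/3072408669 ≈ 0.094879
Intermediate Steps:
n(S, C) = -3*S*C² (n(S, C) = -3*S*C*C = -3*C*S*C = -3*S*C²)
a = 138238 (a = -2 - 3*(-180)*(-16)² = -2 - 3*(-180)*256 = -2 + 138240 = 138238)
-20216/a + 10718/44451 = -20216/138238 + 10718/44451 = -20216*1/138238 + 10718*(1/44451) = -10108/69119 + 10718/44451 = 291506734/3072408669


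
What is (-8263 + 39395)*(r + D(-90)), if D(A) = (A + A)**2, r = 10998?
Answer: 1351066536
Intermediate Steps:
D(A) = 4*A**2 (D(A) = (2*A)**2 = 4*A**2)
(-8263 + 39395)*(r + D(-90)) = (-8263 + 39395)*(10998 + 4*(-90)**2) = 31132*(10998 + 4*8100) = 31132*(10998 + 32400) = 31132*43398 = 1351066536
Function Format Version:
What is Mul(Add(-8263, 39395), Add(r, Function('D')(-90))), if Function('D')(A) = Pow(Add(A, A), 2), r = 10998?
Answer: 1351066536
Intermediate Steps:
Function('D')(A) = Mul(4, Pow(A, 2)) (Function('D')(A) = Pow(Mul(2, A), 2) = Mul(4, Pow(A, 2)))
Mul(Add(-8263, 39395), Add(r, Function('D')(-90))) = Mul(Add(-8263, 39395), Add(10998, Mul(4, Pow(-90, 2)))) = Mul(31132, Add(10998, Mul(4, 8100))) = Mul(31132, Add(10998, 32400)) = Mul(31132, 43398) = 1351066536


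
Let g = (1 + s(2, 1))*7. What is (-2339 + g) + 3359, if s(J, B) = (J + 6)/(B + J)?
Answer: 3137/3 ≈ 1045.7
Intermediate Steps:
s(J, B) = (6 + J)/(B + J)
g = 77/3 (g = (1 + (6 + 2)/(1 + 2))*7 = (1 + 8/3)*7 = (11/3)*7 = 77/3 ≈ 25.667)
(-2339 + g) + 3359 = (-2339 + 77/3) + 3359 = -6940/3 + 3359 = 3137/3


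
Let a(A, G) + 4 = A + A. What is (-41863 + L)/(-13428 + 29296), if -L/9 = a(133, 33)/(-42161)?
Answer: -1764983585/669010748 ≈ -2.6382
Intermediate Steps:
a(A, G) = -4 + 2*A (a(A, G) = -4 + (A + A) = -4 + 2*A)
L = 2358/42161 (L = -9*(-4 + 2*133)/(-42161) = -9*(-4 + 266)*(-1)/42161 = -2358*(-1)/42161 = -9*(-262/42161) = 2358/42161 ≈ 0.055928)
(-41863 + L)/(-13428 + 29296) = (-41863 + 2358/42161)/(-13428 + 29296) = -1764983585/42161/15868 = -1764983585/42161*1/15868 = -1764983585/669010748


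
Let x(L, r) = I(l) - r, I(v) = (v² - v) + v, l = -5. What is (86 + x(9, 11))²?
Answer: 10000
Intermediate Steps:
I(v) = v²
x(L, r) = 25 - r (x(L, r) = (-5)² - r = 25 - r)
(86 + x(9, 11))² = (86 + (25 - 1*11))² = (86 + (25 - 11))² = (86 + 14)² = 100² = 10000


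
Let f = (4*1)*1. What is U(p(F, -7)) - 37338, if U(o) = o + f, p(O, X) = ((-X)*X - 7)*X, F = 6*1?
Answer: -36942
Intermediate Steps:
F = 6
p(O, X) = X*(-7 - X²) (p(O, X) = (-X² - 7)*X = (-7 - X²)*X = X*(-7 - X²))
f = 4 (f = 4*1 = 4)
U(o) = 4 + o (U(o) = o + 4 = 4 + o)
U(p(F, -7)) - 37338 = (4 - 1*(-7)*(7 + (-7)²)) - 37338 = (4 - 1*(-7)*(7 + 49)) - 37338 = (4 - 1*(-7)*56) - 37338 = (4 + 392) - 37338 = 396 - 37338 = -36942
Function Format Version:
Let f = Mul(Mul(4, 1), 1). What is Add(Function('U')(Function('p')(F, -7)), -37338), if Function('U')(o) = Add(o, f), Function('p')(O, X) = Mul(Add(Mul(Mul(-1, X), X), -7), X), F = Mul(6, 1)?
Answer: -36942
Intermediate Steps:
F = 6
Function('p')(O, X) = Mul(X, Add(-7, Mul(-1, Pow(X, 2)))) (Function('p')(O, X) = Mul(Add(Mul(-1, Pow(X, 2)), -7), X) = Mul(Add(-7, Mul(-1, Pow(X, 2))), X) = Mul(X, Add(-7, Mul(-1, Pow(X, 2)))))
f = 4 (f = Mul(4, 1) = 4)
Function('U')(o) = Add(4, o) (Function('U')(o) = Add(o, 4) = Add(4, o))
Add(Function('U')(Function('p')(F, -7)), -37338) = Add(Add(4, Mul(-1, -7, Add(7, Pow(-7, 2)))), -37338) = Add(Add(4, Mul(-1, -7, Add(7, 49))), -37338) = Add(Add(4, Mul(-1, -7, 56)), -37338) = Add(Add(4, 392), -37338) = Add(396, -37338) = -36942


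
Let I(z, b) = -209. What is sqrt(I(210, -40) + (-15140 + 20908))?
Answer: sqrt(5559) ≈ 74.559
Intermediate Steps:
sqrt(I(210, -40) + (-15140 + 20908)) = sqrt(-209 + (-15140 + 20908)) = sqrt(-209 + 5768) = sqrt(5559)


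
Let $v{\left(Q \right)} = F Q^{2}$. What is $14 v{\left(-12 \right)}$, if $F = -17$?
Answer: $-34272$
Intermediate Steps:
$v{\left(Q \right)} = - 17 Q^{2}$
$14 v{\left(-12 \right)} = 14 \left(- 17 \left(-12\right)^{2}\right) = 14 \left(\left(-17\right) 144\right) = 14 \left(-2448\right) = -34272$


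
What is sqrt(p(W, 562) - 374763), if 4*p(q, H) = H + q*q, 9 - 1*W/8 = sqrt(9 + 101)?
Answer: sqrt(-1486266 - 1152*sqrt(110))/2 ≈ 612.04*I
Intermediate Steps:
W = 72 - 8*sqrt(110) (W = 72 - 8*sqrt(9 + 101) = 72 - 8*sqrt(110) ≈ -11.905)
p(q, H) = H/4 + q**2/4 (p(q, H) = (H + q*q)/4 = (H + q**2)/4 = H/4 + q**2/4)
sqrt(p(W, 562) - 374763) = sqrt(((1/4)*562 + (72 - 8*sqrt(110))**2/4) - 374763) = sqrt((281/2 + (72 - 8*sqrt(110))**2/4) - 374763) = sqrt(-749245/2 + (72 - 8*sqrt(110))**2/4)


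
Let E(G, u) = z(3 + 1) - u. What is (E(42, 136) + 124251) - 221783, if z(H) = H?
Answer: -97664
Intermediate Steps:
E(G, u) = 4 - u (E(G, u) = (3 + 1) - u = 4 - u)
(E(42, 136) + 124251) - 221783 = ((4 - 1*136) + 124251) - 221783 = ((4 - 136) + 124251) - 221783 = (-132 + 124251) - 221783 = 124119 - 221783 = -97664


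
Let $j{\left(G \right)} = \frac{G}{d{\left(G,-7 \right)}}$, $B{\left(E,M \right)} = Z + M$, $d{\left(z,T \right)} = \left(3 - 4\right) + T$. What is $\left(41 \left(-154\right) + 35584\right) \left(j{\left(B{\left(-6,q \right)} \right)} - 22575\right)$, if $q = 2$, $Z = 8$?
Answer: $- \frac{1321613675}{2} \approx -6.6081 \cdot 10^{8}$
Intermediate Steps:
$d{\left(z,T \right)} = -1 + T$
$B{\left(E,M \right)} = 8 + M$
$j{\left(G \right)} = - \frac{G}{8}$ ($j{\left(G \right)} = \frac{G}{-1 - 7} = \frac{G}{-8} = G \left(- \frac{1}{8}\right) = - \frac{G}{8}$)
$\left(41 \left(-154\right) + 35584\right) \left(j{\left(B{\left(-6,q \right)} \right)} - 22575\right) = \left(41 \left(-154\right) + 35584\right) \left(- \frac{8 + 2}{8} - 22575\right) = \left(-6314 + 35584\right) \left(\left(- \frac{1}{8}\right) 10 - 22575\right) = 29270 \left(- \frac{5}{4} - 22575\right) = 29270 \left(- \frac{90305}{4}\right) = - \frac{1321613675}{2}$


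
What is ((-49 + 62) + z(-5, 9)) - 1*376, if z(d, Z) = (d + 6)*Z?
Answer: -354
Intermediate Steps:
z(d, Z) = Z*(6 + d) (z(d, Z) = (6 + d)*Z = Z*(6 + d))
((-49 + 62) + z(-5, 9)) - 1*376 = ((-49 + 62) + 9*(6 - 5)) - 1*376 = (13 + 9*1) - 376 = (13 + 9) - 376 = 22 - 376 = -354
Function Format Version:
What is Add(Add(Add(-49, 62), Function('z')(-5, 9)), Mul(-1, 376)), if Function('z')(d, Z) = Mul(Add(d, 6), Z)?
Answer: -354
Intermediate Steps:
Function('z')(d, Z) = Mul(Z, Add(6, d)) (Function('z')(d, Z) = Mul(Add(6, d), Z) = Mul(Z, Add(6, d)))
Add(Add(Add(-49, 62), Function('z')(-5, 9)), Mul(-1, 376)) = Add(Add(Add(-49, 62), Mul(9, Add(6, -5))), Mul(-1, 376)) = Add(Add(13, Mul(9, 1)), -376) = Add(Add(13, 9), -376) = Add(22, -376) = -354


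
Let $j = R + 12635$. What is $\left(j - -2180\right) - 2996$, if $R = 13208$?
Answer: $25027$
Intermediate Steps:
$j = 25843$ ($j = 13208 + 12635 = 25843$)
$\left(j - -2180\right) - 2996 = \left(25843 - -2180\right) - 2996 = \left(25843 + \left(-88 + 2268\right)\right) - 2996 = \left(25843 + 2180\right) - 2996 = 28023 - 2996 = 25027$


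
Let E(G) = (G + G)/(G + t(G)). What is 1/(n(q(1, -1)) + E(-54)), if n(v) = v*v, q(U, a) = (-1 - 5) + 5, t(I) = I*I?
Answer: 53/51 ≈ 1.0392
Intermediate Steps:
t(I) = I²
q(U, a) = -1 (q(U, a) = -6 + 5 = -1)
n(v) = v²
E(G) = 2*G/(G + G²) (E(G) = (G + G)/(G + G²) = (2*G)/(G + G²) = 2*G/(G + G²))
1/(n(q(1, -1)) + E(-54)) = 1/((-1)² + 2/(1 - 54)) = 1/(1 + 2/(-53)) = 1/(1 + 2*(-1/53)) = 1/(1 - 2/53) = 1/(51/53) = 53/51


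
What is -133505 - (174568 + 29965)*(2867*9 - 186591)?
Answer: 32886318499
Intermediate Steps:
-133505 - (174568 + 29965)*(2867*9 - 186591) = -133505 - 204533*(25803 - 186591) = -133505 - 204533*(-160788) = -133505 - 1*(-32886452004) = -133505 + 32886452004 = 32886318499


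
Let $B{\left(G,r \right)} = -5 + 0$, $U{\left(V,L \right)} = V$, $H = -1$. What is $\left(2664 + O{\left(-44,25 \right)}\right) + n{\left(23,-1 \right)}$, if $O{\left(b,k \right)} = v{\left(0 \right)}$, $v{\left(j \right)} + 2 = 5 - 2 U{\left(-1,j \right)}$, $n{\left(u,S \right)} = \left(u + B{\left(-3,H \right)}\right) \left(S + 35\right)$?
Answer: $3281$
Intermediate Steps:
$B{\left(G,r \right)} = -5$
$n{\left(u,S \right)} = \left(-5 + u\right) \left(35 + S\right)$ ($n{\left(u,S \right)} = \left(u - 5\right) \left(S + 35\right) = \left(-5 + u\right) \left(35 + S\right)$)
$v{\left(j \right)} = 5$ ($v{\left(j \right)} = -2 + \left(5 - -2\right) = -2 + \left(5 + 2\right) = -2 + 7 = 5$)
$O{\left(b,k \right)} = 5$
$\left(2664 + O{\left(-44,25 \right)}\right) + n{\left(23,-1 \right)} = \left(2664 + 5\right) - -612 = 2669 + \left(-175 + 5 + 805 - 23\right) = 2669 + 612 = 3281$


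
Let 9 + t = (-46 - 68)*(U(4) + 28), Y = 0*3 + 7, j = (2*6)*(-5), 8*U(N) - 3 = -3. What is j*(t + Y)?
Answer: 191640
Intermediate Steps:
U(N) = 0 (U(N) = 3/8 + (⅛)*(-3) = 3/8 - 3/8 = 0)
j = -60 (j = 12*(-5) = -60)
Y = 7 (Y = 0 + 7 = 7)
t = -3201 (t = -9 + (-46 - 68)*(0 + 28) = -9 - 114*28 = -9 - 3192 = -3201)
j*(t + Y) = -60*(-3201 + 7) = -60*(-3194) = 191640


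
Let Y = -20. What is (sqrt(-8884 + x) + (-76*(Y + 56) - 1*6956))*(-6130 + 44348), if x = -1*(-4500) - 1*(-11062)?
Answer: -370408856 + 114654*sqrt(742) ≈ -3.6729e+8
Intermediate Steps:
x = 15562 (x = 4500 + 11062 = 15562)
(sqrt(-8884 + x) + (-76*(Y + 56) - 1*6956))*(-6130 + 44348) = (sqrt(-8884 + 15562) + (-76*(-20 + 56) - 1*6956))*(-6130 + 44348) = (sqrt(6678) + (-76*36 - 6956))*38218 = (3*sqrt(742) + (-2736 - 6956))*38218 = (3*sqrt(742) - 9692)*38218 = (-9692 + 3*sqrt(742))*38218 = -370408856 + 114654*sqrt(742)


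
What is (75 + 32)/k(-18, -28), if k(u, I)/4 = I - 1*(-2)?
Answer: -107/104 ≈ -1.0288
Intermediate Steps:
k(u, I) = 8 + 4*I (k(u, I) = 4*(I - 1*(-2)) = 4*(I + 2) = 4*(2 + I) = 8 + 4*I)
(75 + 32)/k(-18, -28) = (75 + 32)/(8 + 4*(-28)) = 107/(8 - 112) = 107/(-104) = 107*(-1/104) = -107/104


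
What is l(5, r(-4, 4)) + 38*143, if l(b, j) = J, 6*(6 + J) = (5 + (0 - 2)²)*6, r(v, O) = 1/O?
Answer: 5437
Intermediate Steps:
r(v, O) = 1/O
J = 3 (J = -6 + ((5 + (0 - 2)²)*6)/6 = -6 + ((5 + (-2)²)*6)/6 = -6 + ((5 + 4)*6)/6 = -6 + (9*6)/6 = -6 + (⅙)*54 = -6 + 9 = 3)
l(b, j) = 3
l(5, r(-4, 4)) + 38*143 = 3 + 38*143 = 3 + 5434 = 5437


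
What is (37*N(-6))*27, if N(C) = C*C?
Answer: 35964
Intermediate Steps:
N(C) = C**2
(37*N(-6))*27 = (37*(-6)**2)*27 = (37*36)*27 = 1332*27 = 35964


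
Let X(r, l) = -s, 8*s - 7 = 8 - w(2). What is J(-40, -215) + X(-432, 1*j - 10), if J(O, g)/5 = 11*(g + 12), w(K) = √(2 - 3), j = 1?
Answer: -89335/8 + I/8 ≈ -11167.0 + 0.125*I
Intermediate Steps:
w(K) = I (w(K) = √(-1) = I)
J(O, g) = 660 + 55*g (J(O, g) = 5*(11*(g + 12)) = 5*(11*(12 + g)) = 5*(132 + 11*g) = 660 + 55*g)
s = 15/8 - I/8 (s = 7/8 + (8 - I)/8 = 7/8 + (1 - I/8) = 15/8 - I/8 ≈ 1.875 - 0.125*I)
X(r, l) = -15/8 + I/8 (X(r, l) = -(15/8 - I/8) = -15/8 + I/8)
J(-40, -215) + X(-432, 1*j - 10) = (660 + 55*(-215)) + (-15/8 + I/8) = (660 - 11825) + (-15/8 + I/8) = -11165 + (-15/8 + I/8) = -89335/8 + I/8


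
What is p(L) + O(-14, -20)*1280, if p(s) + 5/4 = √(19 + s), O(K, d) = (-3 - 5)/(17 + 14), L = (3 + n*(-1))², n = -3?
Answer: -41115/124 + √55 ≈ -324.16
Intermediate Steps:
L = 36 (L = (3 - 3*(-1))² = (3 + 3)² = 6² = 36)
O(K, d) = -8/31
p(s) = -5/4 + √(19 + s)
p(L) + O(-14, -20)*1280 = (-5/4 + √(19 + 36)) - 8/31*1280 = (-5/4 + √55) - 10240/31 = -41115/124 + √55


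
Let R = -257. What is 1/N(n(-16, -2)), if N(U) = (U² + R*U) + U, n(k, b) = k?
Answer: 1/4352 ≈ 0.00022978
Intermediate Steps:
N(U) = U² - 256*U (N(U) = (U² - 257*U) + U = U² - 256*U)
1/N(n(-16, -2)) = 1/(-16*(-256 - 16)) = 1/(-16*(-272)) = 1/4352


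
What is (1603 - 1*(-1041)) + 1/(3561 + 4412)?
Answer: 21080613/7973 ≈ 2644.0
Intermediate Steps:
(1603 - 1*(-1041)) + 1/(3561 + 4412) = (1603 + 1041) + 1/7973 = 2644 + 1/7973 = 21080613/7973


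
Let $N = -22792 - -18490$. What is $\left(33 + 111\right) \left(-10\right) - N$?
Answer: $2862$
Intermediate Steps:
$N = -4302$ ($N = -22792 + 18490 = -4302$)
$\left(33 + 111\right) \left(-10\right) - N = \left(33 + 111\right) \left(-10\right) - -4302 = 144 \left(-10\right) + 4302 = -1440 + 4302 = 2862$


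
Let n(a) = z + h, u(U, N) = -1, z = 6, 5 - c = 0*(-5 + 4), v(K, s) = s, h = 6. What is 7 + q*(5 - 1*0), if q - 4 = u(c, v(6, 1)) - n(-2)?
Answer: -38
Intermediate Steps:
c = 5 (c = 5 - 0*(-5 + 4) = 5 - 0*(-1) = 5 - 1*0 = 5 + 0 = 5)
n(a) = 12 (n(a) = 6 + 6 = 12)
q = -9 (q = 4 + (-1 - 1*12) = 4 + (-1 - 12) = 4 - 13 = -9)
7 + q*(5 - 1*0) = 7 - 9*(5 - 1*0) = 7 - 9*(5 + 0) = 7 - 9*5 = 7 - 45 = -38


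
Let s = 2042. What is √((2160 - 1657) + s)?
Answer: √2545 ≈ 50.448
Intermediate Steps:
√((2160 - 1657) + s) = √((2160 - 1657) + 2042) = √(503 + 2042) = √2545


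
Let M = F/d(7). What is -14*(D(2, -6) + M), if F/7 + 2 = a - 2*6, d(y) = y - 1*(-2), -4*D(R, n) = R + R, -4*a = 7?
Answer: 371/2 ≈ 185.50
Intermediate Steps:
a = -7/4 (a = -¼*7 = -7/4 ≈ -1.7500)
D(R, n) = -R/2 (D(R, n) = -(R + R)/4 = -R/2)
d(y) = 2 + y (d(y) = y + 2 = 2 + y)
F = -441/4 (F = -14 + 7*(-7/4 - 2*6) = -14 + 7*(-7/4 - 12) = -14 + 7*(-55/4) = -14 - 385/4 = -441/4 ≈ -110.25)
M = -49/4 (M = -441/(4*(2 + 7)) = -441/4/9 = -441/4*⅑ = -49/4 ≈ -12.250)
-14*(D(2, -6) + M) = -14*(-½*2 - 49/4) = -14*(-1 - 49/4) = -14*(-53/4) = 371/2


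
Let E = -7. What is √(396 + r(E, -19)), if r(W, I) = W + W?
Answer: √382 ≈ 19.545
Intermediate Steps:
r(W, I) = 2*W
√(396 + r(E, -19)) = √(396 + 2*(-7)) = √(396 - 14) = √382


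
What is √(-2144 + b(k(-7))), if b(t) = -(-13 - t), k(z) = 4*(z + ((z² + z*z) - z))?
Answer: I*√1739 ≈ 41.701*I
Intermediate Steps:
k(z) = 8*z² (k(z) = 4*(z + ((z² + z²) - z)) = 4*(z + (2*z² - z)) = 4*(z + (-z + 2*z²)) = 4*(2*z²) = 8*z²)
b(t) = 13 + t
√(-2144 + b(k(-7))) = √(-2144 + (13 + 8*(-7)²)) = √(-2144 + (13 + 8*49)) = √(-2144 + (13 + 392)) = √(-2144 + 405) = √(-1739) = I*√1739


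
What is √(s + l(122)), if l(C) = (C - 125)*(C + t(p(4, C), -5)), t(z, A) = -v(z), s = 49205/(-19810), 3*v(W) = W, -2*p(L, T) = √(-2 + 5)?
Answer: √(-5784254546 - 7848722*√3)/3962 ≈ 19.218*I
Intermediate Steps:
p(L, T) = -√3/2 (p(L, T) = -√(-2 + 5)/2 = -√3/2)
v(W) = W/3
s = -9841/3962 (s = 49205*(-1/19810) = -9841/3962 ≈ -2.4838)
t(z, A) = -z/3
l(C) = (-125 + C)*(C + √3/6) (l(C) = (C - 125)*(C - (-1)*√3/6) = (-125 + C)*(C + √3/6))
√(s + l(122)) = √(-9841/3962 + (122² - 125*122 - 125*√3/6 + (⅙)*122*√3)) = √(-9841/3962 + (14884 - 15250 - 125*√3/6 + 61*√3/3)) = √(-9841/3962 + (-366 - √3/2)) = √(-1459933/3962 - √3/2)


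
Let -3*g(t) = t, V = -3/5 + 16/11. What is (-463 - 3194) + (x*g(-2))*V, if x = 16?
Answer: -601901/165 ≈ -3647.9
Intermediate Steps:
V = 47/55 (V = -3*⅕ + 16*(1/11) = -⅗ + 16/11 = 47/55 ≈ 0.85455)
g(t) = -t/3
(-463 - 3194) + (x*g(-2))*V = (-463 - 3194) + (16*(-⅓*(-2)))*(47/55) = -3657 + (16*(⅔))*(47/55) = -3657 + (32/3)*(47/55) = -3657 + 1504/165 = -601901/165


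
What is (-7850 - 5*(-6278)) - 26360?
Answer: -2820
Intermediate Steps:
(-7850 - 5*(-6278)) - 26360 = (-7850 + 31390) - 26360 = 23540 - 26360 = -2820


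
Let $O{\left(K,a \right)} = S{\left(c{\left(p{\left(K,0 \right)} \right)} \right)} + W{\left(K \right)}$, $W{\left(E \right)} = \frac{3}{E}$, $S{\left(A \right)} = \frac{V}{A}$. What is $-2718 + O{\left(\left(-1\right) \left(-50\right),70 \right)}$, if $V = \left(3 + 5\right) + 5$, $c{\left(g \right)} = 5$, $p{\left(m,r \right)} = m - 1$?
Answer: $- \frac{135767}{50} \approx -2715.3$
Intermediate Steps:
$p{\left(m,r \right)} = -1 + m$ ($p{\left(m,r \right)} = m - 1 = -1 + m$)
$V = 13$ ($V = 8 + 5 = 13$)
$S{\left(A \right)} = \frac{13}{A}$
$O{\left(K,a \right)} = \frac{13}{5} + \frac{3}{K}$
$-2718 + O{\left(\left(-1\right) \left(-50\right),70 \right)} = -2718 + \left(\frac{13}{5} + \frac{3}{\left(-1\right) \left(-50\right)}\right) = -2718 + \left(\frac{13}{5} + \frac{3}{50}\right) = -2718 + \frac{133}{50} = - \frac{135767}{50}$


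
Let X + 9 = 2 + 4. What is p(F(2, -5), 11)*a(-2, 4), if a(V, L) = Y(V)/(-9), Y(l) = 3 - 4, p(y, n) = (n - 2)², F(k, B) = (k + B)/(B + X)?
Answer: 9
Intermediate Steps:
X = -3 (X = -9 + (2 + 4) = -9 + 6 = -3)
F(k, B) = (B + k)/(-3 + B) (F(k, B) = (k + B)/(B - 3) = (B + k)/(-3 + B))
p(y, n) = (-2 + n)²
Y(l) = -1
a(V, L) = ⅑ (a(V, L) = -1/(-9) = -1*(-⅑) = ⅑)
p(F(2, -5), 11)*a(-2, 4) = (-2 + 11)²*(⅑) = 9²*(⅑) = 81*(⅑) = 9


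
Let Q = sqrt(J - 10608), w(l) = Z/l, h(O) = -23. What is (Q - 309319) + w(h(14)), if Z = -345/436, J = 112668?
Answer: -134863069/436 + 54*sqrt(35) ≈ -3.0900e+5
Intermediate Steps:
Z = -345/436 (Z = -345*1/436 = -345/436 ≈ -0.79128)
w(l) = -345/(436*l)
Q = 54*sqrt(35) (Q = sqrt(112668 - 10608) = sqrt(102060) = 54*sqrt(35) ≈ 319.47)
(Q - 309319) + w(h(14)) = (54*sqrt(35) - 309319) - 345/436/(-23) = (-309319 + 54*sqrt(35)) - 345/436*(-1/23) = (-309319 + 54*sqrt(35)) + 15/436 = -134863069/436 + 54*sqrt(35)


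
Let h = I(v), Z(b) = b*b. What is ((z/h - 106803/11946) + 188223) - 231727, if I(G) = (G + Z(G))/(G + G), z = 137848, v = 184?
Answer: -30956856393/736670 ≈ -42023.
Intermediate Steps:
Z(b) = b²
I(G) = (G + G²)/(2*G) (I(G) = (G + G²)/(G + G) = (G + G²)/((2*G)) = (G + G²)*(1/(2*G)) = (G + G²)/(2*G))
h = 185/2 (h = ½ + (½)*184 = ½ + 92 = 185/2 ≈ 92.500)
((z/h - 106803/11946) + 188223) - 231727 = ((137848/(185/2) - 106803/11946) + 188223) - 231727 = ((137848*(2/185) - 106803*1/11946) + 188223) - 231727 = ((275696/185 - 35601/3982) + 188223) - 231727 = (1091235287/736670 + 188223) - 231727 = 139749472697/736670 - 231727 = -30956856393/736670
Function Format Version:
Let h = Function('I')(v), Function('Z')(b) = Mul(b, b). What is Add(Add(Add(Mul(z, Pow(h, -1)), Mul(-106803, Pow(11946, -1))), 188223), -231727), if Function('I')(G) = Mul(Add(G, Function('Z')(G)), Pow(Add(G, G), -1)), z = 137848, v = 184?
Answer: Rational(-30956856393, 736670) ≈ -42023.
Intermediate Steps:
Function('Z')(b) = Pow(b, 2)
Function('I')(G) = Mul(Rational(1, 2), Pow(G, -1), Add(G, Pow(G, 2))) (Function('I')(G) = Mul(Add(G, Pow(G, 2)), Pow(Add(G, G), -1)) = Mul(Add(G, Pow(G, 2)), Pow(Mul(2, G), -1)) = Mul(Add(G, Pow(G, 2)), Mul(Rational(1, 2), Pow(G, -1))) = Mul(Rational(1, 2), Pow(G, -1), Add(G, Pow(G, 2))))
h = Rational(185, 2) (h = Add(Rational(1, 2), Mul(Rational(1, 2), 184)) = Add(Rational(1, 2), 92) = Rational(185, 2) ≈ 92.500)
Add(Add(Add(Mul(z, Pow(h, -1)), Mul(-106803, Pow(11946, -1))), 188223), -231727) = Add(Add(Add(Mul(137848, Pow(Rational(185, 2), -1)), Mul(-106803, Pow(11946, -1))), 188223), -231727) = Add(Add(Add(Mul(137848, Rational(2, 185)), Mul(-106803, Rational(1, 11946))), 188223), -231727) = Add(Add(Add(Rational(275696, 185), Rational(-35601, 3982)), 188223), -231727) = Add(Add(Rational(1091235287, 736670), 188223), -231727) = Add(Rational(139749472697, 736670), -231727) = Rational(-30956856393, 736670)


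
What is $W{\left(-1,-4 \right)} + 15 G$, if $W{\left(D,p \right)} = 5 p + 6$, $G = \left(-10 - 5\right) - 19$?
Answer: $-524$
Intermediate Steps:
$G = -34$ ($G = -15 - 19 = -34$)
$W{\left(D,p \right)} = 6 + 5 p$
$W{\left(-1,-4 \right)} + 15 G = \left(6 + 5 \left(-4\right)\right) + 15 \left(-34\right) = \left(6 - 20\right) - 510 = -14 - 510 = -524$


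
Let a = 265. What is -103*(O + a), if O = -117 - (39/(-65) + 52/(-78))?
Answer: -230617/15 ≈ -15374.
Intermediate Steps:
O = -1736/15 (O = -117 - (39*(-1/65) + 52*(-1/78)) = -117 - (-3/5 - 2/3) = -117 - 1*(-19/15) = -117 + 19/15 = -1736/15 ≈ -115.73)
-103*(O + a) = -103*(-1736/15 + 265) = -103*2239/15 = -230617/15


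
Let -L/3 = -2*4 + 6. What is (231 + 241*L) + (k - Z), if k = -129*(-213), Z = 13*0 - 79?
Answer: 29233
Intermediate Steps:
Z = -79 (Z = 0 - 79 = -79)
k = 27477
L = 6 (L = -3*(-2*4 + 6) = -3*(-8 + 6) = -3*(-2) = 6)
(231 + 241*L) + (k - Z) = (231 + 241*6) + (27477 - 1*(-79)) = (231 + 1446) + (27477 + 79) = 1677 + 27556 = 29233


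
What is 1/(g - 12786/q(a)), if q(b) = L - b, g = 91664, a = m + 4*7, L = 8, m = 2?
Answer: 11/1014697 ≈ 1.0841e-5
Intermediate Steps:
a = 30 (a = 2 + 4*7 = 2 + 28 = 30)
q(b) = 8 - b
1/(g - 12786/q(a)) = 1/(91664 - 12786/(8 - 1*30)) = 1/(91664 - 12786/(8 - 30)) = 1/(91664 - 12786/(-22)) = 1/(91664 - 12786*(-1/22)) = 1/(91664 + 6393/11) = 1/(1014697/11) = 11/1014697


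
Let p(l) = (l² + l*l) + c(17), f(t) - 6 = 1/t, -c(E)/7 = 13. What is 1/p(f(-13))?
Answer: -169/3521 ≈ -0.047998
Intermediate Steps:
c(E) = -91 (c(E) = -7*13 = -91)
f(t) = 6 + 1/t
p(l) = -91 + 2*l² (p(l) = (l² + l*l) - 91 = (l² + l²) - 91 = 2*l² - 91 = -91 + 2*l²)
1/p(f(-13)) = 1/(-91 + 2*(6 + 1/(-13))²) = 1/(-91 + 2*(6 - 1/13)²) = 1/(-91 + 2*(77/13)²) = 1/(-91 + 2*(5929/169)) = 1/(-91 + 11858/169) = 1/(-3521/169) = -169/3521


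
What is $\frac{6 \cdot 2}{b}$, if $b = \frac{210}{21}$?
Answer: $\frac{6}{5} \approx 1.2$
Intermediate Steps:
$b = 10$ ($b = 210 \cdot \frac{1}{21} = 10$)
$\frac{6 \cdot 2}{b} = \frac{6 \cdot 2}{10} = 12 \cdot \frac{1}{10} = \frac{6}{5}$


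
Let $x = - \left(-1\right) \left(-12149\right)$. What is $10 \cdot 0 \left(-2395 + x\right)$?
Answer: $0$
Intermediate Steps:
$x = -12149$ ($x = \left(-1\right) 12149 = -12149$)
$10 \cdot 0 \left(-2395 + x\right) = 10 \cdot 0 \left(-2395 - 12149\right) = 0 \left(-14544\right) = 0$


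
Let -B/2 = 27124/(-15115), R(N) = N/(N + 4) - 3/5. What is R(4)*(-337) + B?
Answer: 1127247/30230 ≈ 37.289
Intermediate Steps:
R(N) = -⅗ + N/(4 + N) (R(N) = N/(4 + N) - 3*⅕ = N/(4 + N) - ⅗ = -⅗ + N/(4 + N))
B = 54248/15115 (B = -54248/(-15115) = -54248*(-1)/15115 = -2*(-27124/15115) = 54248/15115 ≈ 3.5890)
R(4)*(-337) + B = (2*(-6 + 4)/(5*(4 + 4)))*(-337) + 54248/15115 = ((⅖)*(-2)/8)*(-337) + 54248/15115 = ((⅖)*(⅛)*(-2))*(-337) + 54248/15115 = -⅒*(-337) + 54248/15115 = 337/10 + 54248/15115 = 1127247/30230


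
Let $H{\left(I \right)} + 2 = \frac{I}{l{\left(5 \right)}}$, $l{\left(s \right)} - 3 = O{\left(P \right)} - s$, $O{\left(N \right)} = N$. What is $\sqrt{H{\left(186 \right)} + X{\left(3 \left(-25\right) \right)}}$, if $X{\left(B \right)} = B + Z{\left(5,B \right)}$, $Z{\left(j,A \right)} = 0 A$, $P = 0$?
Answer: $i \sqrt{170} \approx 13.038 i$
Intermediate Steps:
$l{\left(s \right)} = 3 - s$ ($l{\left(s \right)} = 3 + \left(0 - s\right) = 3 - s$)
$Z{\left(j,A \right)} = 0$
$H{\left(I \right)} = -2 - \frac{I}{2}$ ($H{\left(I \right)} = -2 + \frac{I}{3 - 5} = -2 + \frac{I}{-2} = -2 + I \left(- \frac{1}{2}\right) = -2 - \frac{I}{2}$)
$X{\left(B \right)} = B$ ($X{\left(B \right)} = B + 0 = B$)
$\sqrt{H{\left(186 \right)} + X{\left(3 \left(-25\right) \right)}} = \sqrt{\left(-2 - 93\right) + 3 \left(-25\right)} = \sqrt{\left(-2 - 93\right) - 75} = \sqrt{-95 - 75} = \sqrt{-170} = i \sqrt{170}$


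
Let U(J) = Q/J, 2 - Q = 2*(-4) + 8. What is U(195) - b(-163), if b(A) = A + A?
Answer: 63572/195 ≈ 326.01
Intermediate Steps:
Q = 2 (Q = 2 - (2*(-4) + 8) = 2 - (-8 + 8) = 2 - 1*0 = 2 + 0 = 2)
b(A) = 2*A
U(J) = 2/J
U(195) - b(-163) = 2/195 - 2*(-163) = 2*(1/195) - 1*(-326) = 2/195 + 326 = 63572/195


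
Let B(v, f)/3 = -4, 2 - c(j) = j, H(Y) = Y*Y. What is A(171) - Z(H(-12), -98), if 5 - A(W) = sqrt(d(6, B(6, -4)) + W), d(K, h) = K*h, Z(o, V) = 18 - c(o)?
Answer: -155 - 3*sqrt(11) ≈ -164.95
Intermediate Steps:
H(Y) = Y**2
c(j) = 2 - j
B(v, f) = -12 (B(v, f) = 3*(-4) = -12)
Z(o, V) = 16 + o (Z(o, V) = 18 - (2 - o) = 18 + (-2 + o) = 16 + o)
A(W) = 5 - sqrt(-72 + W) (A(W) = 5 - sqrt(6*(-12) + W) = 5 - sqrt(-72 + W))
A(171) - Z(H(-12), -98) = (5 - sqrt(-72 + 171)) - (16 + (-12)**2) = (5 - sqrt(99)) - (16 + 144) = (5 - 3*sqrt(11)) - 1*160 = (5 - 3*sqrt(11)) - 160 = -155 - 3*sqrt(11)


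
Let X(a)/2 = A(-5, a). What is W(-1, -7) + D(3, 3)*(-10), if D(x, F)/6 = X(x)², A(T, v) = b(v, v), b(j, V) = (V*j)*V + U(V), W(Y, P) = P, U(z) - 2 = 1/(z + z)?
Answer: -612521/3 ≈ -2.0417e+5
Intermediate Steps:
U(z) = 2 + 1/(2*z) (U(z) = 2 + 1/(z + z) = 2 + 1/(2*z))
b(j, V) = 2 + 1/(2*V) + j*V² (b(j, V) = (V*j)*V + (2 + 1/(2*V)) = j*V² + (2 + 1/(2*V)) = 2 + 1/(2*V) + j*V²)
A(T, v) = 2 + v³ + 1/(2*v) (A(T, v) = 2 + 1/(2*v) + v*v² = 2 + 1/(2*v) + v³ = 2 + v³ + 1/(2*v))
X(a) = 4 + 1/a + 2*a³ (X(a) = 2*(2 + a³ + 1/(2*a)) = 4 + 1/a + 2*a³)
D(x, F) = 6*(4 + 1/x + 2*x³)²
W(-1, -7) + D(3, 3)*(-10) = -7 + (6*(1 + 2*3⁴ + 4*3)²/3²)*(-10) = -7 + (6*(⅑)*(1 + 2*81 + 12)²)*(-10) = -7 + (6*(⅑)*(1 + 162 + 12)²)*(-10) = -7 + (6*(⅑)*175²)*(-10) = -7 + (6*(⅑)*30625)*(-10) = -7 + (61250/3)*(-10) = -7 - 612500/3 = -612521/3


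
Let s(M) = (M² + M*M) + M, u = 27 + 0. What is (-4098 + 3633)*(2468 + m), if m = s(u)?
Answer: -1838145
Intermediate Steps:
u = 27
s(M) = M + 2*M² (s(M) = (M² + M²) + M = 2*M² + M = M + 2*M²)
m = 1485 (m = 27*(1 + 2*27) = 27*(1 + 54) = 27*55 = 1485)
(-4098 + 3633)*(2468 + m) = (-4098 + 3633)*(2468 + 1485) = -465*3953 = -1838145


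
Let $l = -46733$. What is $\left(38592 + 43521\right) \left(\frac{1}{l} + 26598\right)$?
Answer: $\frac{102066814795629}{46733} \approx 2.184 \cdot 10^{9}$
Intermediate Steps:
$\left(38592 + 43521\right) \left(\frac{1}{l} + 26598\right) = \left(38592 + 43521\right) \left(\frac{1}{-46733} + 26598\right) = 82113 \left(- \frac{1}{46733} + 26598\right) = 82113 \cdot \frac{1243004333}{46733} = \frac{102066814795629}{46733}$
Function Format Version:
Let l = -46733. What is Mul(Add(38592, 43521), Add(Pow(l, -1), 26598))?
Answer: Rational(102066814795629, 46733) ≈ 2.1840e+9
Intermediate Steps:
Mul(Add(38592, 43521), Add(Pow(l, -1), 26598)) = Mul(Add(38592, 43521), Add(Pow(-46733, -1), 26598)) = Mul(82113, Add(Rational(-1, 46733), 26598)) = Mul(82113, Rational(1243004333, 46733)) = Rational(102066814795629, 46733)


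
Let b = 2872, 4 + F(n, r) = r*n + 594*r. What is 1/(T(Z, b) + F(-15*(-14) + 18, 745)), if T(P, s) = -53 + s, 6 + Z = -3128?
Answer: 1/615205 ≈ 1.6255e-6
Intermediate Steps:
Z = -3134 (Z = -6 - 3128 = -3134)
F(n, r) = -4 + 594*r + n*r (F(n, r) = -4 + (r*n + 594*r) = -4 + (n*r + 594*r) = -4 + (594*r + n*r) = -4 + 594*r + n*r)
1/(T(Z, b) + F(-15*(-14) + 18, 745)) = 1/((-53 + 2872) + (-4 + 594*745 + (-15*(-14) + 18)*745)) = 1/(2819 + (-4 + 442530 + (210 + 18)*745)) = 1/(2819 + (-4 + 442530 + 228*745)) = 1/(2819 + (-4 + 442530 + 169860)) = 1/(2819 + 612386) = 1/615205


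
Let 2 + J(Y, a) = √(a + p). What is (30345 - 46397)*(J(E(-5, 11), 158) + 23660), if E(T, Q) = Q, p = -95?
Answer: -379758216 - 48156*√7 ≈ -3.7989e+8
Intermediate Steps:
J(Y, a) = -2 + √(-95 + a) (J(Y, a) = -2 + √(a - 95) = -2 + √(-95 + a))
(30345 - 46397)*(J(E(-5, 11), 158) + 23660) = (30345 - 46397)*((-2 + √(-95 + 158)) + 23660) = -16052*((-2 + √63) + 23660) = -16052*((-2 + 3*√7) + 23660) = -16052*(23658 + 3*√7) = -379758216 - 48156*√7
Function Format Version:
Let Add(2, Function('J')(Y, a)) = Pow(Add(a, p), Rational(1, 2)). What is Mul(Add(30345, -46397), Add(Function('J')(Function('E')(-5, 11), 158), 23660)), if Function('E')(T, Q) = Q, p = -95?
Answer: Add(-379758216, Mul(-48156, Pow(7, Rational(1, 2)))) ≈ -3.7989e+8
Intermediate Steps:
Function('J')(Y, a) = Add(-2, Pow(Add(-95, a), Rational(1, 2))) (Function('J')(Y, a) = Add(-2, Pow(Add(a, -95), Rational(1, 2))) = Add(-2, Pow(Add(-95, a), Rational(1, 2))))
Mul(Add(30345, -46397), Add(Function('J')(Function('E')(-5, 11), 158), 23660)) = Mul(Add(30345, -46397), Add(Add(-2, Pow(Add(-95, 158), Rational(1, 2))), 23660)) = Mul(-16052, Add(Add(-2, Pow(63, Rational(1, 2))), 23660)) = Mul(-16052, Add(Add(-2, Mul(3, Pow(7, Rational(1, 2)))), 23660)) = Mul(-16052, Add(23658, Mul(3, Pow(7, Rational(1, 2))))) = Add(-379758216, Mul(-48156, Pow(7, Rational(1, 2))))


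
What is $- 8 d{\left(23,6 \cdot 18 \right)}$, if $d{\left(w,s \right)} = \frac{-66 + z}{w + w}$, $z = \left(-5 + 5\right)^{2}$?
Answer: $\frac{264}{23} \approx 11.478$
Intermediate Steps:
$z = 0$ ($z = 0^{2} = 0$)
$d{\left(w,s \right)} = - \frac{33}{w}$ ($d{\left(w,s \right)} = \frac{-66 + 0}{w + w} = - \frac{66}{2 w} = - 66 \frac{1}{2 w} = - \frac{33}{w}$)
$- 8 d{\left(23,6 \cdot 18 \right)} = - 8 \left(- \frac{33}{23}\right) = - 8 \left(\left(-33\right) \frac{1}{23}\right) = \left(-8\right) \left(- \frac{33}{23}\right) = \frac{264}{23}$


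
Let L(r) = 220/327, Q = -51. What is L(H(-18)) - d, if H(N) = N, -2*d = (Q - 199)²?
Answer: 10218970/327 ≈ 31251.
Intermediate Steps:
d = -31250 (d = -(-51 - 199)²/2 = -½*(-250)² = -½*62500 = -31250)
L(r) = 220/327 (L(r) = 220*(1/327) = 220/327)
L(H(-18)) - d = 220/327 - 1*(-31250) = 220/327 + 31250 = 10218970/327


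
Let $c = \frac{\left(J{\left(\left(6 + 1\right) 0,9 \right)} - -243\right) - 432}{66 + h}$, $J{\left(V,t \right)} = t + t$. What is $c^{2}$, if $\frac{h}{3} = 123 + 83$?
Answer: $\frac{1}{16} \approx 0.0625$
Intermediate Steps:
$J{\left(V,t \right)} = 2 t$
$h = 618$ ($h = 3 \left(123 + 83\right) = 3 \cdot 206 = 618$)
$c = - \frac{1}{4}$ ($c = \frac{\left(2 \cdot 9 - -243\right) - 432}{66 + 618} = \frac{\left(18 + 243\right) - 432}{684} = \left(261 - 432\right) \frac{1}{684} = \left(-171\right) \frac{1}{684} = - \frac{1}{4} \approx -0.25$)
$c^{2} = \left(- \frac{1}{4}\right)^{2} = \frac{1}{16}$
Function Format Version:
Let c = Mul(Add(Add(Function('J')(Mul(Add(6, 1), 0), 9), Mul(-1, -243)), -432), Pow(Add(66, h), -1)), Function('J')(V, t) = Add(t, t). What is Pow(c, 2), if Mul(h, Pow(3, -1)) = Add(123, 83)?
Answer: Rational(1, 16) ≈ 0.062500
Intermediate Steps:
Function('J')(V, t) = Mul(2, t)
h = 618 (h = Mul(3, Add(123, 83)) = Mul(3, 206) = 618)
c = Rational(-1, 4) (c = Mul(Add(Add(Mul(2, 9), Mul(-1, -243)), -432), Pow(Add(66, 618), -1)) = Mul(Add(Add(18, 243), -432), Pow(684, -1)) = Mul(Add(261, -432), Rational(1, 684)) = Mul(-171, Rational(1, 684)) = Rational(-1, 4) ≈ -0.25000)
Pow(c, 2) = Pow(Rational(-1, 4), 2) = Rational(1, 16)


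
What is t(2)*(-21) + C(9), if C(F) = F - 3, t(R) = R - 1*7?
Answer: 111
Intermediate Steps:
t(R) = -7 + R (t(R) = R - 7 = -7 + R)
C(F) = -3 + F
t(2)*(-21) + C(9) = (-7 + 2)*(-21) + (-3 + 9) = -5*(-21) + 6 = 105 + 6 = 111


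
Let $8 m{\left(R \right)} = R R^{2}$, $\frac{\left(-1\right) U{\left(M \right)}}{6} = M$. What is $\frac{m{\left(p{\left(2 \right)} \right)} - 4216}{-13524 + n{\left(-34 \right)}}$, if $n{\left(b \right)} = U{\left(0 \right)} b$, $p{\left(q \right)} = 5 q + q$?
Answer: $\frac{1000}{3381} \approx 0.29577$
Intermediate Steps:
$U{\left(M \right)} = - 6 M$
$p{\left(q \right)} = 6 q$
$m{\left(R \right)} = \frac{R^{3}}{8}$ ($m{\left(R \right)} = \frac{R R^{2}}{8} = \frac{R^{3}}{8}$)
$n{\left(b \right)} = 0$ ($n{\left(b \right)} = \left(-6\right) 0 b = 0 b = 0$)
$\frac{m{\left(p{\left(2 \right)} \right)} - 4216}{-13524 + n{\left(-34 \right)}} = \frac{\frac{\left(6 \cdot 2\right)^{3}}{8} - 4216}{-13524 + 0} = \frac{\frac{12^{3}}{8} - 4216}{-13524} = \left(\frac{1}{8} \cdot 1728 - 4216\right) \left(- \frac{1}{13524}\right) = \left(216 - 4216\right) \left(- \frac{1}{13524}\right) = \left(-4000\right) \left(- \frac{1}{13524}\right) = \frac{1000}{3381}$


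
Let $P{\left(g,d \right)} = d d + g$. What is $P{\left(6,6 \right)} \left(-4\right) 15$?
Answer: $-2520$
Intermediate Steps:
$P{\left(g,d \right)} = g + d^{2}$ ($P{\left(g,d \right)} = d^{2} + g = g + d^{2}$)
$P{\left(6,6 \right)} \left(-4\right) 15 = \left(6 + 6^{2}\right) \left(-4\right) 15 = \left(6 + 36\right) \left(-4\right) 15 = 42 \left(-4\right) 15 = \left(-168\right) 15 = -2520$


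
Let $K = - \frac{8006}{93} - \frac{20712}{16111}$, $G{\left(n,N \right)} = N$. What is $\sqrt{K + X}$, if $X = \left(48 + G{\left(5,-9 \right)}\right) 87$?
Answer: $\frac{\sqrt{7421042573781411}}{1498323} \approx 57.495$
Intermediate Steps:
$K = - \frac{130910882}{1498323}$ ($K = \left(-8006\right) \frac{1}{93} - \frac{20712}{16111} = - \frac{8006}{93} - \frac{20712}{16111} = - \frac{130910882}{1498323} \approx -87.372$)
$X = 3393$ ($X = \left(48 - 9\right) 87 = 39 \cdot 87 = 3393$)
$\sqrt{K + X} = \sqrt{- \frac{130910882}{1498323} + 3393} = \sqrt{\frac{4952899057}{1498323}} = \frac{\sqrt{7421042573781411}}{1498323}$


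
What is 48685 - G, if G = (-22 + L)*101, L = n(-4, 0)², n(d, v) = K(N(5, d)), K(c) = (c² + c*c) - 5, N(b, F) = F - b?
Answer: -2438642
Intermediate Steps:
K(c) = -5 + 2*c² (K(c) = (c² + c²) - 5 = 2*c² - 5 = -5 + 2*c²)
n(d, v) = -5 + 2*(-5 + d)² (n(d, v) = -5 + 2*(d - 1*5)² = -5 + 2*(d - 5)² = -5 + 2*(-5 + d)²)
L = 24649 (L = (-5 + 2*(-5 - 4)²)² = (-5 + 2*(-9)²)² = (-5 + 2*81)² = (-5 + 162)² = 157² = 24649)
G = 2487327 (G = (-22 + 24649)*101 = 24627*101 = 2487327)
48685 - G = 48685 - 1*2487327 = 48685 - 2487327 = -2438642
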